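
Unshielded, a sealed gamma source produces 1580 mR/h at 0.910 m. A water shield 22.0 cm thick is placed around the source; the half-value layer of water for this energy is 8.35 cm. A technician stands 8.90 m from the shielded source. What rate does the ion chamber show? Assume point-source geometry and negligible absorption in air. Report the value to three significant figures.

Distance alone: 1580 × (0.910/8.90)² = 1580 × 0.01045 = 16.51 mR/h.
Shield: 22.0/8.35 = 2.635 half-value layers → attenuation 2^(−2.635) = 0.1610.
Combined: 16.51 × 0.1610 = 2.658 mR/h.

2.66 mR/h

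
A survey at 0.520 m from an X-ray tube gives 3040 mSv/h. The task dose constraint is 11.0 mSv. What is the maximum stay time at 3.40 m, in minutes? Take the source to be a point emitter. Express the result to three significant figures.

9.28 min

Applying the 1/r² law, rate at 3.40 m:
(0.520/3.40)² = 0.02339, so 3040 × 0.02339 = 71.11 mSv/h.
Stay time = 11.0 mSv ÷ 71.11 mSv/h = 0.1547 h = 9.282 min.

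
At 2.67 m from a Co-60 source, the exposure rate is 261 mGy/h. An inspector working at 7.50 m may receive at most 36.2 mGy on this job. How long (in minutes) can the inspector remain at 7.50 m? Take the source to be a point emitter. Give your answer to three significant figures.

Since intensity falls as 1/r², rate at 7.50 m:
261 × (2.67/7.50)² = 261 × 0.1267 = 33.07 mGy/h.
Stay time = 36.2 mGy ÷ 33.07 mGy/h = 1.095 h = 65.70 min.

65.7 min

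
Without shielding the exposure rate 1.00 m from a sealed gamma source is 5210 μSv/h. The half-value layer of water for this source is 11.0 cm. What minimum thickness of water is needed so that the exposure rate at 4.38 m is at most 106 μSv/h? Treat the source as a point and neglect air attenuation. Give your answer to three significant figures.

14.9 cm

At 4.38 m, distance alone gives 5210 × (1.00/4.38)² = 5210 × 0.05213 = 271.6 μSv/h.
Further attenuation needed: 271.6/106 = 2.562.
n = log₂(2.562) = 1.357 half-value layers.
Thickness = 1.357 × 11.0 cm = 14.93 cm.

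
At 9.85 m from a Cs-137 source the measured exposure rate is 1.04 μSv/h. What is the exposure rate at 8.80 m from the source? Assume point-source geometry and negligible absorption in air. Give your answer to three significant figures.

1.30 μSv/h

Applying the 1/r² law, scaling from 9.85 m to 8.80 m:
(9.85/8.80)² = 1.253, so 1.04 × 1.253 = 1.303 μSv/h.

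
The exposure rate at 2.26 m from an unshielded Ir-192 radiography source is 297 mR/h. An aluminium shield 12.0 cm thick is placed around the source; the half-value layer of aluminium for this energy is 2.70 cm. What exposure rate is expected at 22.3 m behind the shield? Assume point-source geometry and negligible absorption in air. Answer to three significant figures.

Distance alone: 297 × (2.26/22.3)² = 297 × 0.01027 = 3.050 mR/h.
Shield: 12.0/2.70 = 4.444 half-value layers → attenuation 2^(−4.444) = 0.04594.
Combined: 3.050 × 0.04594 = 0.1401 mR/h.

0.140 mR/h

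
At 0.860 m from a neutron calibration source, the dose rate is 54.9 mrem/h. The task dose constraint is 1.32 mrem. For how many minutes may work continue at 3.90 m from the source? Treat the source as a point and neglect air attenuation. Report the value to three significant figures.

29.7 min

Intensity scales as (d₁/d₂)², so rate at 3.90 m:
54.9 × (0.860/3.90)² = 54.9 × 0.04863 = 2.670 mrem/h.
Stay time = 1.32 mrem ÷ 2.670 mrem/h = 0.4944 h = 29.66 min.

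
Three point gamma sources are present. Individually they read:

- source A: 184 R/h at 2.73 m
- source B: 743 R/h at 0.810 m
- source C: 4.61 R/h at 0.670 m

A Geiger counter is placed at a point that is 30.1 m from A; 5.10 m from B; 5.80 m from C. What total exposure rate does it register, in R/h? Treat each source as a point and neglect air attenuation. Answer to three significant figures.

20.3 R/h

Each source contributes Iᵢ·(dᵢ/rᵢ)²; contributions add.
A: 184 × (2.73/30.1)² = 1.514 R/h
B: 743 × (0.810/5.10)² = 18.74 R/h
C: 4.61 × (0.670/5.80)² = 0.06152 R/h
Total = 1.514 + 18.74 + 0.06152 = 20.32 R/h.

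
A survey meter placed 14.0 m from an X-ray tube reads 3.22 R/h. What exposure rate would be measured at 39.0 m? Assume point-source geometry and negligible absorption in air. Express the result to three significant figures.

0.415 R/h

Using I₁d₁² = I₂d₂², scaling from 14.0 m to 39.0 m:
(14.0/39.0)² = 0.1289, so 3.22 × 0.1289 = 0.4151 R/h.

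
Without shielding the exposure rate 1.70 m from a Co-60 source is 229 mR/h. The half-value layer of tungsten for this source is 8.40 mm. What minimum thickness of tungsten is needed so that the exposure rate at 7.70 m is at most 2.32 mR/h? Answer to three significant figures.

19.0 mm

At 7.70 m, distance alone gives (1.70/7.70)² = 0.04874, so 229 × 0.04874 = 11.16 mR/h.
Further attenuation needed: 11.16/2.32 = 4.810.
n = log₂(4.810) = 2.266 half-value layers.
Thickness = 2.266 × 8.40 mm = 19.03 mm.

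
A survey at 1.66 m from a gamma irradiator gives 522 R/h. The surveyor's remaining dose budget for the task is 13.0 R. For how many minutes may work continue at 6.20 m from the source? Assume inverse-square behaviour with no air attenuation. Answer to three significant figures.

20.8 min

By the inverse-square law, rate at 6.20 m:
522 × (1.66/6.20)² = 522 × 0.07169 = 37.42 R/h.
Stay time = 13.0 R ÷ 37.42 R/h = 0.3474 h = 20.84 min.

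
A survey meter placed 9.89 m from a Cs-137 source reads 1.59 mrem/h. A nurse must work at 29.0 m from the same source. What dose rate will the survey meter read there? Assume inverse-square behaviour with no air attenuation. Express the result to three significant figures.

0.185 mrem/h

Since intensity falls as 1/r², scaling from 9.89 m to 29.0 m:
1.59 × (9.89/29.0)² = 1.59 × 0.1163 = 0.1849 mrem/h.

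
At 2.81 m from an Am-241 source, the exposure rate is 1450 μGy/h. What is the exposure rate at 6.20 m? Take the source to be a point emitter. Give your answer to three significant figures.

Intensity scales as (d₁/d₂)², so the rate at 6.20 m is
(2.81/6.20)² = 0.2054, so 1450 × 0.2054 = 297.8 μGy/h.

298 μGy/h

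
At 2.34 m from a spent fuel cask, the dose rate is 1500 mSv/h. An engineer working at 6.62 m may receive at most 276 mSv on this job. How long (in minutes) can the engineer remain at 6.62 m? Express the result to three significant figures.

By the inverse-square law, rate at 6.62 m:
(2.34/6.62)² = 0.1249, so 1500 × 0.1249 = 187.3 mSv/h.
Stay time = 276 mSv ÷ 187.3 mSv/h = 1.474 h = 88.44 min.

88.4 min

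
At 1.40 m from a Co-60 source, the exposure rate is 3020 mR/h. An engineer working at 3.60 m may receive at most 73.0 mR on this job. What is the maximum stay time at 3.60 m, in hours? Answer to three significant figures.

Intensity scales as (d₁/d₂)², so rate at 3.60 m:
3020 × (1.40/3.60)² = 3020 × 0.1512 = 456.6 mR/h.
Stay time = 73.0 mR ÷ 456.6 mR/h = 0.1599 h.

0.160 h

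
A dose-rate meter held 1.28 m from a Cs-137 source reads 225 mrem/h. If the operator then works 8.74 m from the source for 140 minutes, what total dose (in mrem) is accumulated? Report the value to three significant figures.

11.3 mrem

Since intensity falls as 1/r², rate at 8.74 m:
(1.28/8.74)² = 0.02145, so 225 × 0.02145 = 4.826 mrem/h.
Dose = rate × time = 4.826 mrem/h × 2.333 h = 11.26 mrem.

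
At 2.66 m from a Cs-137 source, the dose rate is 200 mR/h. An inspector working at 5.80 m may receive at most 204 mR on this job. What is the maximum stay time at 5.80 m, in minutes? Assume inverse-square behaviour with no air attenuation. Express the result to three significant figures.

291 min

By the inverse-square law, rate at 5.80 m:
200 × (2.66/5.80)² = 200 × 0.2103 = 42.06 mR/h.
Stay time = 204 mR ÷ 42.06 mR/h = 4.850 h = 291.0 min.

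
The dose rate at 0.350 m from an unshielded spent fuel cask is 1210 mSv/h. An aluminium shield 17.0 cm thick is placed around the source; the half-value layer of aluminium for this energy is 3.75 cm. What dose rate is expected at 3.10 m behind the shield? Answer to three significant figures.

0.666 mSv/h

Distance alone: 1210 × (0.350/3.10)² = 1210 × 0.01275 = 15.43 mSv/h.
Shield: 17.0/3.75 = 4.533 half-value layers → attenuation 2^(−4.533) = 0.04319.
Combined: 15.43 × 0.04319 = 0.6664 mSv/h.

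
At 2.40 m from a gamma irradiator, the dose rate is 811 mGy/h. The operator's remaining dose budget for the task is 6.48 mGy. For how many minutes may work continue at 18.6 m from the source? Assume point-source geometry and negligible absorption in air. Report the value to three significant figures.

28.8 min

By the inverse-square law, rate at 18.6 m:
(2.40/18.6)² = 0.01665, so 811 × 0.01665 = 13.50 mGy/h.
Stay time = 6.48 mGy ÷ 13.50 mGy/h = 0.4800 h = 28.80 min.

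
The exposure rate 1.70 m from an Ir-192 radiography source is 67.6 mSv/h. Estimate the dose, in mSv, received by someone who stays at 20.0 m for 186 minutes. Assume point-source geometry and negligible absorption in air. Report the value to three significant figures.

1.51 mSv

By the inverse-square law, rate at 20.0 m:
67.6 × (1.70/20.0)² = 67.6 × 0.007225 = 0.4884 mSv/h.
Dose = rate × time = 0.4884 mSv/h × 3.100 h = 1.514 mSv.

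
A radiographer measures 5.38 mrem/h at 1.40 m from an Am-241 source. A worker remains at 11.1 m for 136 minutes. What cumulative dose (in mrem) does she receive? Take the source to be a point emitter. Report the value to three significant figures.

By the inverse-square law, rate at 11.1 m:
(1.40/11.1)² = 0.01591, so 5.38 × 0.01591 = 0.08560 mrem/h.
Dose = rate × time = 0.08560 mrem/h × 2.267 h = 0.1941 mrem.

0.194 mrem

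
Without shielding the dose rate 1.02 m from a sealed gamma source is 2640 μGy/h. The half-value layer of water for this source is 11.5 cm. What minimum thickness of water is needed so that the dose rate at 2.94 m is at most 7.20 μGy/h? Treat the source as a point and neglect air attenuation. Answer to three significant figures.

62.8 cm

At 2.94 m, distance alone gives 2640 × (1.02/2.94)² = 2640 × 0.1204 = 317.9 μGy/h.
Further attenuation needed: 317.9/7.20 = 44.15.
n = log₂(44.15) = 5.464 half-value layers.
Thickness = 5.464 × 11.5 cm = 62.84 cm.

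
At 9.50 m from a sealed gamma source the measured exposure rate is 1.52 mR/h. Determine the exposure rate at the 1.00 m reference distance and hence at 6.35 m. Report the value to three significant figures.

137 mR/h; 3.40 mR/h

Intensity scales as (d₁/d₂)², so
At 1.00 m: 1.52 × (9.50/1.00)² = 1.52 × 90.25 = 137.2 mR/h
At 6.35 m: (1.00/6.35)² = 0.02480, so 137.2 × 0.02480 = 3.403 mR/h.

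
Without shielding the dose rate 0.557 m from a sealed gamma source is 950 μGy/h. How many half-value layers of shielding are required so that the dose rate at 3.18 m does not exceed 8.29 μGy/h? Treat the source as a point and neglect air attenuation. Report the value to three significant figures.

At 3.18 m, distance alone gives 950 × (0.557/3.18)² = 950 × 0.03068 = 29.15 μGy/h.
Further attenuation needed: 29.15/8.29 = 3.516.
n = log₂(3.516) = 1.814 half-value layers.

1.81 half-value layers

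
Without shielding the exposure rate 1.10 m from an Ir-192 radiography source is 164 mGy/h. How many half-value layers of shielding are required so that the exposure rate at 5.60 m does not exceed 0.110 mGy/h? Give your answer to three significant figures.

At 5.60 m, distance alone gives 164 × (1.10/5.60)² = 164 × 0.03858 = 6.327 mGy/h.
Further attenuation needed: 6.327/0.110 = 57.52.
n = log₂(57.52) = 5.846 half-value layers.

5.85 half-value layers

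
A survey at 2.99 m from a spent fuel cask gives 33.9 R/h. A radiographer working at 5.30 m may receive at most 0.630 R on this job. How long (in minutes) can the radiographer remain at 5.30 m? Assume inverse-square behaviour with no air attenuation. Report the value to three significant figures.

Since intensity falls as 1/r², rate at 5.30 m:
33.9 × (2.99/5.30)² = 33.9 × 0.3183 = 10.79 R/h.
Stay time = 0.630 R ÷ 10.79 R/h = 0.05839 h = 3.503 min.

3.50 min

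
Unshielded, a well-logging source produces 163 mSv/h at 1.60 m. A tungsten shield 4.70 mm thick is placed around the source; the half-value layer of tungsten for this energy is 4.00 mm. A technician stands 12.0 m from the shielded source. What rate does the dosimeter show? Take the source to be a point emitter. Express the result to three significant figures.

1.28 mSv/h

Distance alone: 163 × (1.60/12.0)² = 163 × 0.01778 = 2.898 mSv/h.
Shield: 4.70/4.00 = 1.175 half-value layers → attenuation 2^(−1.175) = 0.4429.
Combined: 2.898 × 0.4429 = 1.284 mSv/h.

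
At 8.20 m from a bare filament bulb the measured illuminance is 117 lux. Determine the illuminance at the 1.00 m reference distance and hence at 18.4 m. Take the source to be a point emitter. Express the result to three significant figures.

7870 lux; 23.2 lux

By the inverse-square law,
At 1.00 m: (8.20/1.00)² = 67.24, so 117 × 67.24 = 7867 lux
At 18.4 m: 7867 × (1.00/18.4)² = 7867 × 0.002954 = 23.24 lux.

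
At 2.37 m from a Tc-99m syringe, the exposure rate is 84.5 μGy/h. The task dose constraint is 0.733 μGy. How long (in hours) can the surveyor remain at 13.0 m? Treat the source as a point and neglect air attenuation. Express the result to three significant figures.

Intensity scales as (d₁/d₂)², so rate at 13.0 m:
(2.37/13.0)² = 0.03324, so 84.5 × 0.03324 = 2.809 μGy/h.
Stay time = 0.733 μGy ÷ 2.809 μGy/h = 0.2609 h.

0.261 h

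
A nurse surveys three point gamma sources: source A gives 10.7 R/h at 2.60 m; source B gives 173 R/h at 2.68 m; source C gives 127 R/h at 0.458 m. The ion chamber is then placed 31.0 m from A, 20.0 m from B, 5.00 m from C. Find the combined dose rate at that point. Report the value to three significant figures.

Each source contributes Iᵢ·(dᵢ/rᵢ)²; contributions add.
A: 10.7 × (2.60/31.0)² = 0.07527 R/h
B: 173 × (2.68/20.0)² = 3.106 R/h
C: 127 × (0.458/5.00)² = 1.066 R/h
Total = 0.07527 + 3.106 + 1.066 = 4.247 R/h.

4.25 R/h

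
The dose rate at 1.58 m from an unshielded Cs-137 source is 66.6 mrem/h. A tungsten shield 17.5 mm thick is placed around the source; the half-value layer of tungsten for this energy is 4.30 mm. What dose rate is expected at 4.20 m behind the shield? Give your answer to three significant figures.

0.561 mrem/h

Distance alone: 66.6 × (1.58/4.20)² = 66.6 × 0.1415 = 9.424 mrem/h.
Shield: 17.5/4.30 = 4.070 half-value layers → attenuation 2^(−4.070) = 0.05954.
Combined: 9.424 × 0.05954 = 0.5611 mrem/h.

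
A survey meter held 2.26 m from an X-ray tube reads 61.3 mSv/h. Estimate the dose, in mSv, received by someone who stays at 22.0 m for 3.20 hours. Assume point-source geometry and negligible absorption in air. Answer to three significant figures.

By the inverse-square law, rate at 22.0 m:
61.3 × (2.26/22.0)² = 61.3 × 0.01055 = 0.6467 mSv/h.
Dose = rate × time = 0.6467 mSv/h × 3.200 h = 2.069 mSv.

2.07 mSv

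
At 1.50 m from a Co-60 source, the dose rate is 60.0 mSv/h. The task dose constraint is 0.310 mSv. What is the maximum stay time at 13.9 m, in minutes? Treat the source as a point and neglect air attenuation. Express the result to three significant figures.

By the inverse-square law, rate at 13.9 m:
60.0 × (1.50/13.9)² = 60.0 × 0.01165 = 0.6990 mSv/h.
Stay time = 0.310 mSv ÷ 0.6990 mSv/h = 0.4435 h = 26.61 min.

26.6 min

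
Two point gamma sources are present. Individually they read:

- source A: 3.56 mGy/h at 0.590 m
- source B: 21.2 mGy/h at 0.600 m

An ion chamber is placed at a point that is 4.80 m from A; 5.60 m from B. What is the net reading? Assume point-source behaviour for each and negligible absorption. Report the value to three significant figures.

0.297 mGy/h

Each source contributes Iᵢ·(dᵢ/rᵢ)²; contributions add.
A: 3.56 × (0.590/4.80)² = 0.05379 mGy/h
B: 21.2 × (0.600/5.60)² = 0.2434 mGy/h
Total = 0.05379 + 0.2434 = 0.2972 mGy/h.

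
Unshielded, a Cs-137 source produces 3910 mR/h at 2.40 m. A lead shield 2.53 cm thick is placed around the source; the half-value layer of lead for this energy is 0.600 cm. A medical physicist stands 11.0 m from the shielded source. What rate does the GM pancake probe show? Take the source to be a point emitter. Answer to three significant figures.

10.0 mR/h

Distance alone: (2.40/11.0)² = 0.04760, so 3910 × 0.04760 = 186.1 mR/h.
Shield: 2.53/0.600 = 4.217 half-value layers → attenuation 2^(−4.217) = 0.05377.
Combined: 186.1 × 0.05377 = 10.01 mR/h.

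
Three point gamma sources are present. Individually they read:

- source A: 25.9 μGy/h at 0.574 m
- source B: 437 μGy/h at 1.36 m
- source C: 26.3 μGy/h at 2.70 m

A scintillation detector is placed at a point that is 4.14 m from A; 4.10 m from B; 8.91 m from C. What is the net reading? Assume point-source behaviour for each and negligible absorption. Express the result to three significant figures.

By superposition, sum each source's inverse-square contribution:
A: 25.9 × (0.574/4.14)² = 0.4979 μGy/h
B: 437 × (1.36/4.10)² = 48.08 μGy/h
C: 26.3 × (2.70/8.91)² = 2.415 μGy/h
Total = 0.4979 + 48.08 + 2.415 = 50.99 μGy/h.

51.0 μGy/h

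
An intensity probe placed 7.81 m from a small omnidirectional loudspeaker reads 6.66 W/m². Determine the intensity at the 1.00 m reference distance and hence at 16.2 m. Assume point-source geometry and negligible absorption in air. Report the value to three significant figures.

Applying the 1/r² law,
At 1.00 m: (7.81/1.00)² = 61.00, so 6.66 × 61.00 = 406.3 W/m²
At 16.2 m: (1.00/16.2)² = 0.003810, so 406.3 × 0.003810 = 1.548 W/m².

406 W/m²; 1.55 W/m²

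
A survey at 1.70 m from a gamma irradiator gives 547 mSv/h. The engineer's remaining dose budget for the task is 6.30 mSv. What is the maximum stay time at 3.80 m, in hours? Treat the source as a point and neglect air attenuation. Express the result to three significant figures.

0.0575 h

Since intensity falls as 1/r², rate at 3.80 m:
547 × (1.70/3.80)² = 547 × 0.2001 = 109.5 mSv/h.
Stay time = 6.30 mSv ÷ 109.5 mSv/h = 0.05753 h.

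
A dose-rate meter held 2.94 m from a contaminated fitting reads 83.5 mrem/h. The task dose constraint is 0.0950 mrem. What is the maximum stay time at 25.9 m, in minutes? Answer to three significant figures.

By the inverse-square law, rate at 25.9 m:
(2.94/25.9)² = 0.01289, so 83.5 × 0.01289 = 1.076 mrem/h.
Stay time = 0.0950 mrem ÷ 1.076 mrem/h = 0.08829 h = 5.297 min.

5.30 min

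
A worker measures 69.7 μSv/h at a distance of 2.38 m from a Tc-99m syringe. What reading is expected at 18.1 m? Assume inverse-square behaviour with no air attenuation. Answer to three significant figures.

By the inverse-square law, the rate at 18.1 m is
(2.38/18.1)² = 0.01729, so 69.7 × 0.01729 = 1.205 μSv/h.

1.21 μSv/h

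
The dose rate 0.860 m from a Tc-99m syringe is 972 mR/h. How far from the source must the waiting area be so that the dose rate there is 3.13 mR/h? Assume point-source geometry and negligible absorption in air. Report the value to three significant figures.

15.2 m

Intensity scales as (d₁/d₂)², so d₂ = d₁·√(I₁/I₂).
I₁/I₂ = 972/3.13 = 310.5, so d₂ = 0.860 × √310.5 = 15.15 m.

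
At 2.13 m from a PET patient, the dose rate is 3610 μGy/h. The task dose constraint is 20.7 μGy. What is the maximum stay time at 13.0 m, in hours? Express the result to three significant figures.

0.214 h

Applying the 1/r² law, rate at 13.0 m:
3610 × (2.13/13.0)² = 3610 × 0.02685 = 96.93 μGy/h.
Stay time = 20.7 μGy ÷ 96.93 μGy/h = 0.2136 h.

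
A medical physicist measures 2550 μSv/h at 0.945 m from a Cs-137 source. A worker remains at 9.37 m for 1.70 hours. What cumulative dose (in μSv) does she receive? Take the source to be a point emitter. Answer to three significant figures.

44.1 μSv

Since intensity falls as 1/r², rate at 9.37 m:
2550 × (0.945/9.37)² = 2550 × 0.01017 = 25.93 μSv/h.
Dose = rate × time = 25.93 μSv/h × 1.700 h = 44.08 μSv.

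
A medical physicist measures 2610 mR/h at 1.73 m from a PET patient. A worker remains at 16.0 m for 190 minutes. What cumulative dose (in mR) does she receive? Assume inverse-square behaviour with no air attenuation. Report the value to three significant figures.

Intensity scales as (d₁/d₂)², so rate at 16.0 m:
2610 × (1.73/16.0)² = 2610 × 0.01169 = 30.51 mR/h.
Dose = rate × time = 30.51 mR/h × 3.167 h = 96.63 mR.

96.6 mR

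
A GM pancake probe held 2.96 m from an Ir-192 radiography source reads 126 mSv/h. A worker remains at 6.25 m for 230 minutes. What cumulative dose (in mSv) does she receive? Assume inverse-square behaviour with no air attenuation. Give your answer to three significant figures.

By the inverse-square law, rate at 6.25 m:
(2.96/6.25)² = 0.2243, so 126 × 0.2243 = 28.26 mSv/h.
Dose = rate × time = 28.26 mSv/h × 3.833 h = 108.3 mSv.

108 mSv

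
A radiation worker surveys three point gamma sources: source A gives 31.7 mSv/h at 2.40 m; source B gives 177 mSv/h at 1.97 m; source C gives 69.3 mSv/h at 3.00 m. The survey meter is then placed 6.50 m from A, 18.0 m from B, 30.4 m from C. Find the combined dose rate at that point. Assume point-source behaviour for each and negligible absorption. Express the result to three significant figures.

By superposition, sum each source's inverse-square contribution:
A: 31.7 × (2.40/6.50)² = 4.322 mSv/h
B: 177 × (1.97/18.0)² = 2.120 mSv/h
C: 69.3 × (3.00/30.4)² = 0.6749 mSv/h
Total = 4.322 + 2.120 + 0.6749 = 7.117 mSv/h.

7.12 mSv/h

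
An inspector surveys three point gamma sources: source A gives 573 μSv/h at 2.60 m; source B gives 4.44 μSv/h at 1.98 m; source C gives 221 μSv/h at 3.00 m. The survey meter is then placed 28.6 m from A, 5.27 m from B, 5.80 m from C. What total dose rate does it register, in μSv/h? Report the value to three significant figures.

Each source contributes Iᵢ·(dᵢ/rᵢ)²; contributions add.
A: 573 × (2.60/28.6)² = 4.736 μSv/h
B: 4.44 × (1.98/5.27)² = 0.6267 μSv/h
C: 221 × (3.00/5.80)² = 59.13 μSv/h
Total = 4.736 + 0.6267 + 59.13 = 64.49 μSv/h.

64.5 μSv/h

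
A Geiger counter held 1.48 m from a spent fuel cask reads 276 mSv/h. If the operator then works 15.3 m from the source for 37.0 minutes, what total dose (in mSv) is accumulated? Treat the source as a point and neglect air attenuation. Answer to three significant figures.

1.59 mSv

Using I₁d₁² = I₂d₂², rate at 15.3 m:
(1.48/15.3)² = 0.009357, so 276 × 0.009357 = 2.583 mSv/h.
Dose = rate × time = 2.583 mSv/h × 0.6167 h = 1.593 mSv.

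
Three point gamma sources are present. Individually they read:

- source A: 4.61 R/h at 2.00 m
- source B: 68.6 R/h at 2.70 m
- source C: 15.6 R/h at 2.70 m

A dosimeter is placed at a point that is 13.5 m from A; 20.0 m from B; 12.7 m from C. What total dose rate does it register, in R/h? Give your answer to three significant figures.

Each source contributes Iᵢ·(dᵢ/rᵢ)²; contributions add.
A: 4.61 × (2.00/13.5)² = 0.1012 R/h
B: 68.6 × (2.70/20.0)² = 1.250 R/h
C: 15.6 × (2.70/12.7)² = 0.7051 R/h
Total = 0.1012 + 1.250 + 0.7051 = 2.056 R/h.

2.06 R/h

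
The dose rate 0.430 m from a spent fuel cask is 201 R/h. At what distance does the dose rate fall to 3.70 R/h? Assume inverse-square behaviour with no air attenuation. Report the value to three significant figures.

By the inverse-square law, d₂ = d₁·√(I₁/I₂).
I₁/I₂ = 201/3.70 = 54.32, so d₂ = 0.430 × √54.32 = 3.169 m.

3.17 m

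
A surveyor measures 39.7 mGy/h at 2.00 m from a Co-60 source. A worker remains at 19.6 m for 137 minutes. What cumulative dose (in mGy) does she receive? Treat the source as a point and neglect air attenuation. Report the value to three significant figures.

Since intensity falls as 1/r², rate at 19.6 m:
39.7 × (2.00/19.6)² = 39.7 × 0.01041 = 0.4133 mGy/h.
Dose = rate × time = 0.4133 mGy/h × 2.283 h = 0.9436 mGy.

0.944 mGy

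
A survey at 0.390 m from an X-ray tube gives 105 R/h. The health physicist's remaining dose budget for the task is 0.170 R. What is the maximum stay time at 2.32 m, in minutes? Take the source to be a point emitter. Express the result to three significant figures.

3.44 min

By the inverse-square law, rate at 2.32 m:
105 × (0.390/2.32)² = 105 × 0.02826 = 2.967 R/h.
Stay time = 0.170 R ÷ 2.967 R/h = 0.05730 h = 3.438 min.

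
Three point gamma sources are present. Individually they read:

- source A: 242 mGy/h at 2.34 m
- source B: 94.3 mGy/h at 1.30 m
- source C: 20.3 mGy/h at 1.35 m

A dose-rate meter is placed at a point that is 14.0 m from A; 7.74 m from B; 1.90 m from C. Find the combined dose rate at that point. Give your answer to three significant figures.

Each source contributes Iᵢ·(dᵢ/rᵢ)²; contributions add.
A: 242 × (2.34/14.0)² = 6.761 mGy/h
B: 94.3 × (1.30/7.74)² = 2.660 mGy/h
C: 20.3 × (1.35/1.90)² = 10.25 mGy/h
Total = 6.761 + 2.660 + 10.25 = 19.67 mGy/h.

19.7 mGy/h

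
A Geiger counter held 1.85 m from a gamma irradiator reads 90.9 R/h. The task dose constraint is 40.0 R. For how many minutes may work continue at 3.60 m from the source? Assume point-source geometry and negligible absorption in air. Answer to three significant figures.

Using I₁d₁² = I₂d₂², rate at 3.60 m:
(1.85/3.60)² = 0.2641, so 90.9 × 0.2641 = 24.01 R/h.
Stay time = 40.0 R ÷ 24.01 R/h = 1.666 h = 99.96 min.

100 min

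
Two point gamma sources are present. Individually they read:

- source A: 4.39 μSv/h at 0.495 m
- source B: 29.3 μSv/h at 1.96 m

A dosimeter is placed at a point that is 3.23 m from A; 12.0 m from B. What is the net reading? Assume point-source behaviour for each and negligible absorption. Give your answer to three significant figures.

Each source contributes Iᵢ·(dᵢ/rᵢ)²; contributions add.
A: 4.39 × (0.495/3.23)² = 0.1031 μSv/h
B: 29.3 × (1.96/12.0)² = 0.7817 μSv/h
Total = 0.1031 + 0.7817 = 0.8848 μSv/h.

0.885 μSv/h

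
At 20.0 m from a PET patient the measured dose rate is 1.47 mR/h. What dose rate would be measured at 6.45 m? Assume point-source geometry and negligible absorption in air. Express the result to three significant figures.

By the inverse-square law, scaling from 20.0 m to 6.45 m:
1.47 × (20.0/6.45)² = 1.47 × 9.615 = 14.13 mR/h.

14.1 mR/h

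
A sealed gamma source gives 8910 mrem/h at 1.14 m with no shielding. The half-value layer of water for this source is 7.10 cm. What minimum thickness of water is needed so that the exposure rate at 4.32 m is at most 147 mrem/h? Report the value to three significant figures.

At 4.32 m, distance alone gives (1.14/4.32)² = 0.06964, so 8910 × 0.06964 = 620.5 mrem/h.
Further attenuation needed: 620.5/147 = 4.221.
n = log₂(4.221) = 2.078 half-value layers.
Thickness = 2.078 × 7.10 cm = 14.75 cm.

14.8 cm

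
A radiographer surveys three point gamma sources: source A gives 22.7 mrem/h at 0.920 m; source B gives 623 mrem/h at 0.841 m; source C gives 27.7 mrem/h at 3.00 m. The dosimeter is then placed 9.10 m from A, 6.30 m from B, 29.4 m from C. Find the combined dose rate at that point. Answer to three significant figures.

By superposition, sum each source's inverse-square contribution:
A: 22.7 × (0.920/9.10)² = 0.2320 mrem/h
B: 623 × (0.841/6.30)² = 11.10 mrem/h
C: 27.7 × (3.00/29.4)² = 0.2884 mrem/h
Total = 0.2320 + 11.10 + 0.2884 = 11.62 mrem/h.

11.6 mrem/h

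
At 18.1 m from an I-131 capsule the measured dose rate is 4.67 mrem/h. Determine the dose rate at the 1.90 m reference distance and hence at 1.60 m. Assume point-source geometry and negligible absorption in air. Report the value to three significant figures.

Applying the 1/r² law,
At 1.90 m: 4.67 × (18.1/1.90)² = 4.67 × 90.75 = 423.8 mrem/h
At 1.60 m: 423.8 × (1.90/1.60)² = 423.8 × 1.410 = 597.6 mrem/h.

424 mrem/h; 598 mrem/h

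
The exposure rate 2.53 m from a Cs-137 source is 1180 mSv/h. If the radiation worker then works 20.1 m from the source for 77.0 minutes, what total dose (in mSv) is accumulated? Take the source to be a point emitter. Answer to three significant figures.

24.0 mSv

Intensity scales as (d₁/d₂)², so rate at 20.1 m:
(2.53/20.1)² = 0.01584, so 1180 × 0.01584 = 18.69 mSv/h.
Dose = rate × time = 18.69 mSv/h × 1.283 h = 23.98 mSv.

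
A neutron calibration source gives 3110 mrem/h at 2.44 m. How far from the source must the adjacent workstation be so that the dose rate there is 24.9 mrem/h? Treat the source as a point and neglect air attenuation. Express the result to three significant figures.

Applying the 1/r² law, d₂ = d₁·√(I₁/I₂).
I₁/I₂ = 3110/24.9 = 124.9, so d₂ = 2.44 × √124.9 = 27.27 m.

27.3 m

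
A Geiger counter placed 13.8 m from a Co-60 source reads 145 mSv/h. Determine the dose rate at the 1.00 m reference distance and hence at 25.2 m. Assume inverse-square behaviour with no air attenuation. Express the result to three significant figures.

Using I₁d₁² = I₂d₂²,
At 1.00 m: (13.8/1.00)² = 190.4, so 145 × 190.4 = 27610 mSv/h
At 25.2 m: 27610 × (1.00/25.2)² = 27610 × 0.001575 = 43.49 mSv/h.

27600 mSv/h; 43.5 mSv/h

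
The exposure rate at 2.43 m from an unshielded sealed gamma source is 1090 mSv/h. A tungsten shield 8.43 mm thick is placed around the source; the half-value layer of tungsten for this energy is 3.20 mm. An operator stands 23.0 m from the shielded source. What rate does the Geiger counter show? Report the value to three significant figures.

1.96 mSv/h

Distance alone: (2.43/23.0)² = 0.01116, so 1090 × 0.01116 = 12.16 mSv/h.
Shield: 8.43/3.20 = 2.634 half-value layers → attenuation 2^(−2.634) = 0.1611.
Combined: 12.16 × 0.1611 = 1.959 mSv/h.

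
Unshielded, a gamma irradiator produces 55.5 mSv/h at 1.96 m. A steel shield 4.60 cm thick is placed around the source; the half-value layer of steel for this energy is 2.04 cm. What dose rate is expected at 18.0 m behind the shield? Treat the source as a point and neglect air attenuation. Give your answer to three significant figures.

Distance alone: (1.96/18.0)² = 0.01186, so 55.5 × 0.01186 = 0.6582 mSv/h.
Shield: 4.60/2.04 = 2.255 half-value layers → attenuation 2^(−2.255) = 0.2095.
Combined: 0.6582 × 0.2095 = 0.1379 mSv/h.

0.138 mSv/h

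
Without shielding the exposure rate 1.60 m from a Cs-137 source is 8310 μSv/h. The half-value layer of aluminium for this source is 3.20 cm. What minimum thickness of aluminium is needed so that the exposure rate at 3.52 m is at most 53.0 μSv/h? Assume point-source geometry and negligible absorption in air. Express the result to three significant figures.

At 3.52 m, distance alone gives 8310 × (1.60/3.52)² = 8310 × 0.2066 = 1717 μSv/h.
Further attenuation needed: 1717/53.0 = 32.40.
n = log₂(32.40) = 5.018 half-value layers.
Thickness = 5.018 × 3.20 cm = 16.06 cm.

16.1 cm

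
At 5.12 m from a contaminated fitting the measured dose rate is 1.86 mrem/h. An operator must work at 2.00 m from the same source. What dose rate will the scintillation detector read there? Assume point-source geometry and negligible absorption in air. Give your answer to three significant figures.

12.2 mrem/h

Using I₁d₁² = I₂d₂², scaling from 5.12 m to 2.00 m:
1.86 × (5.12/2.00)² = 1.86 × 6.554 = 12.19 mrem/h.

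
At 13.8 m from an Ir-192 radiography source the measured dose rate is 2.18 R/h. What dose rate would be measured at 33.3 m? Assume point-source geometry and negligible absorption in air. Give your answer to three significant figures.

0.374 R/h

Using I₁d₁² = I₂d₂², scaling from 13.8 m to 33.3 m:
2.18 × (13.8/33.3)² = 2.18 × 0.1717 = 0.3743 R/h.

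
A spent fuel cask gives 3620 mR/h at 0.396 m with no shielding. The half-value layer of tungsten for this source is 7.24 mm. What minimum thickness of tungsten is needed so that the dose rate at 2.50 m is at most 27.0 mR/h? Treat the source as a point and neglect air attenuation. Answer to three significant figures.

12.7 mm

At 2.50 m, distance alone gives 3620 × (0.396/2.50)² = 3620 × 0.02509 = 90.83 mR/h.
Further attenuation needed: 90.83/27.0 = 3.364.
n = log₂(3.364) = 1.750 half-value layers.
Thickness = 1.750 × 7.24 mm = 12.67 mm.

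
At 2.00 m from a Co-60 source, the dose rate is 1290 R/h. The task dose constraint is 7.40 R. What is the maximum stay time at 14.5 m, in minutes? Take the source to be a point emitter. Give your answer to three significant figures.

Since intensity falls as 1/r², rate at 14.5 m:
1290 × (2.00/14.5)² = 1290 × 0.01902 = 24.54 R/h.
Stay time = 7.40 R ÷ 24.54 R/h = 0.3015 h = 18.09 min.

18.1 min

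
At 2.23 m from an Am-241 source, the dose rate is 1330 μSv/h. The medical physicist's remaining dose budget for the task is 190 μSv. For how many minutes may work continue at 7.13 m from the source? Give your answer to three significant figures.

87.6 min

Since intensity falls as 1/r², rate at 7.13 m:
(2.23/7.13)² = 0.09782, so 1330 × 0.09782 = 130.1 μSv/h.
Stay time = 190 μSv ÷ 130.1 μSv/h = 1.460 h = 87.60 min.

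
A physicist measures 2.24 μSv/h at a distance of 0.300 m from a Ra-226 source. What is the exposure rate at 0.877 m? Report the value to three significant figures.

Since intensity falls as 1/r², the rate at 0.877 m is
2.24 × (0.300/0.877)² = 2.24 × 0.1170 = 0.2621 μSv/h.

0.262 μSv/h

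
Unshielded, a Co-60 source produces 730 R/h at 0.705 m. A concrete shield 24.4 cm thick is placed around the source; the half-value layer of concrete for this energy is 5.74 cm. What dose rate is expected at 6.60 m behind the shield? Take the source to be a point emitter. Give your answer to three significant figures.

Distance alone: (0.705/6.60)² = 0.01141, so 730 × 0.01141 = 8.329 R/h.
Shield: 24.4/5.74 = 4.251 half-value layers → attenuation 2^(−4.251) = 0.05252.
Combined: 8.329 × 0.05252 = 0.4374 R/h.

0.437 R/h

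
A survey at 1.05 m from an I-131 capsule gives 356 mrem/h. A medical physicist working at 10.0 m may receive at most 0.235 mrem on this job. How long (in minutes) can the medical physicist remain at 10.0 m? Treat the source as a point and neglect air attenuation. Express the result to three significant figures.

Using I₁d₁² = I₂d₂², rate at 10.0 m:
356 × (1.05/10.0)² = 356 × 0.01103 = 3.927 mrem/h.
Stay time = 0.235 mrem ÷ 3.927 mrem/h = 0.05984 h = 3.590 min.

3.59 min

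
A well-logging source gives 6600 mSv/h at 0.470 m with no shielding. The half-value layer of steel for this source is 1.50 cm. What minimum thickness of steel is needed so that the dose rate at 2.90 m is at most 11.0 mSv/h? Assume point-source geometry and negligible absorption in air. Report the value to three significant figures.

5.97 cm

At 2.90 m, distance alone gives (0.470/2.90)² = 0.02627, so 6600 × 0.02627 = 173.4 mSv/h.
Further attenuation needed: 173.4/11.0 = 15.76.
n = log₂(15.76) = 3.978 half-value layers.
Thickness = 3.978 × 1.50 cm = 5.967 cm.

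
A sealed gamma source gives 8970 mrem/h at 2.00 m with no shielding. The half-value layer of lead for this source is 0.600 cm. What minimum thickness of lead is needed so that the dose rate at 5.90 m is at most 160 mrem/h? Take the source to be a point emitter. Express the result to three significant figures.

1.61 cm

At 5.90 m, distance alone gives 8970 × (2.00/5.90)² = 8970 × 0.1149 = 1031 mrem/h.
Further attenuation needed: 1031/160 = 6.444.
n = log₂(6.444) = 2.688 half-value layers.
Thickness = 2.688 × 0.600 cm = 1.613 cm.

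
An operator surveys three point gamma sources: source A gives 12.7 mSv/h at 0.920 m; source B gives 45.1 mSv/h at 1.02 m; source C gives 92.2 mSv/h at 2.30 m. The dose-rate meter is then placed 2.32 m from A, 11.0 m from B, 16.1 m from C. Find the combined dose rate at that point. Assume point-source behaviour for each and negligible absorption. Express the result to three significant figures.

4.27 mSv/h

By superposition, sum each source's inverse-square contribution:
A: 12.7 × (0.920/2.32)² = 1.997 mSv/h
B: 45.1 × (1.02/11.0)² = 0.3878 mSv/h
C: 92.2 × (2.30/16.1)² = 1.882 mSv/h
Total = 1.997 + 0.3878 + 1.882 = 4.267 mSv/h.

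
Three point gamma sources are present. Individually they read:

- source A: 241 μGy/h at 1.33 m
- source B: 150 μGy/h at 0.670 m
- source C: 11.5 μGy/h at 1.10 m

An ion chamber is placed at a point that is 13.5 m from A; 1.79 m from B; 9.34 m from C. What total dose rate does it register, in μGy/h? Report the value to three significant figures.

Each source contributes Iᵢ·(dᵢ/rᵢ)²; contributions add.
A: 241 × (1.33/13.5)² = 2.339 μGy/h
B: 150 × (0.670/1.79)² = 21.02 μGy/h
C: 11.5 × (1.10/9.34)² = 0.1595 μGy/h
Total = 2.339 + 21.02 + 0.1595 = 23.52 μGy/h.

23.5 μGy/h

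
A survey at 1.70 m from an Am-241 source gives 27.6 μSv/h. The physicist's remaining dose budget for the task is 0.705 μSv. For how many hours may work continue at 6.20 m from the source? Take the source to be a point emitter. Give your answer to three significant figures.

Using I₁d₁² = I₂d₂², rate at 6.20 m:
(1.70/6.20)² = 0.07518, so 27.6 × 0.07518 = 2.075 μSv/h.
Stay time = 0.705 μSv ÷ 2.075 μSv/h = 0.3398 h.

0.340 h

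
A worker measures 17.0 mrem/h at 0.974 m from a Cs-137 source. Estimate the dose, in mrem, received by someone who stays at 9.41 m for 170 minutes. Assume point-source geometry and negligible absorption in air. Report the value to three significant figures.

Since intensity falls as 1/r², rate at 9.41 m:
17.0 × (0.974/9.41)² = 17.0 × 0.01071 = 0.1821 mrem/h.
Dose = rate × time = 0.1821 mrem/h × 2.833 h = 0.5159 mrem.

0.516 mrem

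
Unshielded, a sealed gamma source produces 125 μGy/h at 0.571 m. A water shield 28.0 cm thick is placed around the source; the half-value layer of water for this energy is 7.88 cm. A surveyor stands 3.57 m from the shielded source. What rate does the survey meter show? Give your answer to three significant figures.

0.272 μGy/h

Distance alone: 125 × (0.571/3.57)² = 125 × 0.02558 = 3.197 μGy/h.
Shield: 28.0/7.88 = 3.553 half-value layers → attenuation 2^(−3.553) = 0.08520.
Combined: 3.197 × 0.08520 = 0.2724 μGy/h.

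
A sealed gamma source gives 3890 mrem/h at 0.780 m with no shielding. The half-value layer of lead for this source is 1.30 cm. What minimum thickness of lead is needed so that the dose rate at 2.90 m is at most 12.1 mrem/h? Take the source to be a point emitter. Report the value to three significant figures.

At 2.90 m, distance alone gives (0.780/2.90)² = 0.07234, so 3890 × 0.07234 = 281.4 mrem/h.
Further attenuation needed: 281.4/12.1 = 23.26.
n = log₂(23.26) = 4.540 half-value layers.
Thickness = 4.540 × 1.30 cm = 5.902 cm.

5.90 cm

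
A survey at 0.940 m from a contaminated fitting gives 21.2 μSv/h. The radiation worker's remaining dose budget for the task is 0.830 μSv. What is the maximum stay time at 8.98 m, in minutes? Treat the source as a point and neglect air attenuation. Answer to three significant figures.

Intensity scales as (d₁/d₂)², so rate at 8.98 m:
21.2 × (0.940/8.98)² = 21.2 × 0.01096 = 0.2324 μSv/h.
Stay time = 0.830 μSv ÷ 0.2324 μSv/h = 3.571 h = 214.3 min.

214 min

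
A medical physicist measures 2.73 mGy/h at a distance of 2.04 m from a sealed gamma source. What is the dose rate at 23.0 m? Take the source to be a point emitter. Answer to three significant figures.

0.0215 mGy/h

By the inverse-square law, the rate at 23.0 m is
(2.04/23.0)² = 0.007867, so 2.73 × 0.007867 = 0.02148 mGy/h.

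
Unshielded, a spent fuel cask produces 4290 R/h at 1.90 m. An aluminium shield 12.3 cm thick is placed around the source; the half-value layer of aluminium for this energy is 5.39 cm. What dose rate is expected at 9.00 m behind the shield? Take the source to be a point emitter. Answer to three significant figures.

39.3 R/h

Distance alone: 4290 × (1.90/9.00)² = 4290 × 0.04457 = 191.2 R/h.
Shield: 12.3/5.39 = 2.282 half-value layers → attenuation 2^(−2.282) = 0.2056.
Combined: 191.2 × 0.2056 = 39.31 R/h.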